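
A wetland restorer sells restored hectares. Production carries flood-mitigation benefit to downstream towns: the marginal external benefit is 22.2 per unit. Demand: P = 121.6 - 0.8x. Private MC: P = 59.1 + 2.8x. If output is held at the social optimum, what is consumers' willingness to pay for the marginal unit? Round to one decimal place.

Social marginal cost = private MC − MEB = 36.9 + 2.8x.
Set SMC = demand: 36.9 + 2.8x = 121.6 - 0.8x → x* = 23.5278.
Consumer price on the demand curve at x*: 121.6 − 0.8×23.5278 = 102.7778.

P = 102.8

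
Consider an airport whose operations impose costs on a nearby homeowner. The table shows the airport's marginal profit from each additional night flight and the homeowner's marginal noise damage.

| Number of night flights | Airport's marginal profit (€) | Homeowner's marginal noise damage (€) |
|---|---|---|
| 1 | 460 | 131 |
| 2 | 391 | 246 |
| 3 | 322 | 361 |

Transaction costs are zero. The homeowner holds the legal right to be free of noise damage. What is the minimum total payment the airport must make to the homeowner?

€377

Efficient level: marginal profit ≥ marginal noise damage through level 2, so k* = 2.
With the homeowner holding the right, the airport must at least compensate total damage at k*: 131 + 246 = 377.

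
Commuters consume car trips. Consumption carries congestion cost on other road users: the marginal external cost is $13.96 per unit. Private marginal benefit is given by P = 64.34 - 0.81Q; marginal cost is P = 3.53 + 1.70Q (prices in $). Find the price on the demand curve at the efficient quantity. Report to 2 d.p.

P = $49.22

Social marginal benefit = demand − MEC = 50.38 - 0.81Q.
Set SMB = MC: 50.38 - 0.81Q = 3.53 + 1.70Q → Q* = 18.6653.
Consumer price on the demand curve at Q*: 64.34 − 0.81×18.6653 = 49.2211.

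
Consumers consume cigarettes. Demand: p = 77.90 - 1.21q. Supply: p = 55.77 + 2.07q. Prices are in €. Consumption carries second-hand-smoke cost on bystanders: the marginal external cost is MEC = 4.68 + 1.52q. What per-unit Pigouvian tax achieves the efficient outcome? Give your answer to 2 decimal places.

Social marginal benefit = demand − MEC = 73.22 - 2.73q.
Set SMB = MC: 73.22 - 2.73q = 55.77 + 2.07q → q* = 3.6354.
The Pigouvian tax equals MEC at q*: 4.68 + 1.52×3.6354 = 10.2058.

tax = €10.21 per unit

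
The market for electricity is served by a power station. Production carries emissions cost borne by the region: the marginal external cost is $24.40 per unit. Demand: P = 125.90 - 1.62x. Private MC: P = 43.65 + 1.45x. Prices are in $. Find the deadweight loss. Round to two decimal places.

DWL = $96.96

Market equilibrium (private): 43.65 + 1.45x = 125.90 - 1.62x → x_m = 26.7915.
Social marginal cost = private MC + MEC = 68.05 + 1.45x.
Set SMC = demand: 68.05 + 1.45x = 125.90 - 1.62x → x* = 18.8436.
The welfare-loss triangle has base |x_m − x*| and height MEC(x_m) (the vertical gap between SMC and demand is zero at x* and MEC at x_m).
DWL = ½ × 7.9479 × 24.4000 = 96.9644.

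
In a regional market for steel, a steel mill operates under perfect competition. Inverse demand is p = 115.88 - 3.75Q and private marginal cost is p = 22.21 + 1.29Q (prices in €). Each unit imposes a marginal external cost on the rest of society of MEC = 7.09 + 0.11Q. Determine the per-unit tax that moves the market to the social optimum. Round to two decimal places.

Social marginal cost = private MC + MEC = 29.30 + 1.40Q.
Set SMC = demand: 29.30 + 1.40Q = 115.88 - 3.75Q → Q* = 16.8117.
The Pigouvian tax equals MEC at Q*: 7.09 + 0.11×16.8117 = 8.9393.

tax = €8.94 per unit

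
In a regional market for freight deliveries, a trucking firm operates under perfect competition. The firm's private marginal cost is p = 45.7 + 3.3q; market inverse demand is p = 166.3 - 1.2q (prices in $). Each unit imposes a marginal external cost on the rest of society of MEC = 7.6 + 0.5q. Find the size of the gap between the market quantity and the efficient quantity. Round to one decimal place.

4.2 units

Market equilibrium (private): 45.7 + 3.3q = 166.3 - 1.2q → q_m = 26.8000.
Social marginal cost = private MC + MEC = 53.3 + 3.8q.
Set SMC = demand: 53.3 + 3.8q = 166.3 - 1.2q → q* = 22.6000.
Gap = |26.8000 − 22.6000| = 4.2000.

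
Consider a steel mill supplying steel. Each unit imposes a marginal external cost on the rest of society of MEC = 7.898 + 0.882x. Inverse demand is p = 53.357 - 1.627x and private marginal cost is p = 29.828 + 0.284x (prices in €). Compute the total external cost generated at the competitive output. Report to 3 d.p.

Market equilibrium (private): 29.828 + 0.284x = 53.357 - 1.627x → x_m = 12.3124.
Total external cost = ∫₀^{x_m} (7.898 + 0.882x) dx = 7.898×12.3124 + ½×0.882×12.3124² = 164.0968.

€164.097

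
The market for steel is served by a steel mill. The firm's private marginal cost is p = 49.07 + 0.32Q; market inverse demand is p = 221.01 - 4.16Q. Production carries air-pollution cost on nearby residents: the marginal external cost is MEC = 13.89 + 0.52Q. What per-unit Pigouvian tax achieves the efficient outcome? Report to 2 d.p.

tax = 30.33 per unit

Social marginal cost = private MC + MEC = 62.96 + 0.84Q.
Set SMC = demand: 62.96 + 0.84Q = 221.01 - 4.16Q → Q* = 31.6100.
The Pigouvian tax equals MEC at Q*: 13.89 + 0.52×31.6100 = 30.3272.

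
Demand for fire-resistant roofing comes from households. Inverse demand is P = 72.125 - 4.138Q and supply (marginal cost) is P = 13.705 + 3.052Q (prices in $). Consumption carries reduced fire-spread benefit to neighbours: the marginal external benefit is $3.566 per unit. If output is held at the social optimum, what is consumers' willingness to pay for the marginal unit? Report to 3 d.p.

P = $36.451

Social marginal benefit = demand + MEB = 75.691 - 4.138Q.
Set SMB = MC: 75.691 - 4.138Q = 13.705 + 3.052Q → Q* = 8.6211.
Consumer price on the demand curve at Q*: 72.125 − 4.138×8.6211 = 36.4509.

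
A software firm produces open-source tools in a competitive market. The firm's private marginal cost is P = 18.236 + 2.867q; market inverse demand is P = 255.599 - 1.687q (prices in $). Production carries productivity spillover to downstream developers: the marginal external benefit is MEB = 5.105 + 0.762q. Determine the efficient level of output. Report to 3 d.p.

q* = 63.942

Social marginal cost = private MC − MEB = 13.131 + 2.105q.
Set SMC = demand: 13.131 + 2.105q = 255.599 - 1.687q → q* = 63.9420.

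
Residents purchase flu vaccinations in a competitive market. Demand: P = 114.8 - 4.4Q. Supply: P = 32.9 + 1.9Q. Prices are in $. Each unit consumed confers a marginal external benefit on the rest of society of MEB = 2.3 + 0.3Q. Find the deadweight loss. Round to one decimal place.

Market equilibrium (private): 32.9 + 1.9Q = 114.8 - 4.4Q → Q_m = 13.0000.
Social marginal benefit = demand + MEB = 117.1 - 4.1Q.
Set SMB = MC: 117.1 - 4.1Q = 32.9 + 1.9Q → Q* = 14.0333.
The welfare-loss triangle has base |Q_m − Q*| and height MEB(Q_m) (the vertical gap between SMB and MC is zero at Q* and MEB at Q_m).
DWL = ½ × 1.0333 × 6.2000 = 3.2032.

DWL = $3.2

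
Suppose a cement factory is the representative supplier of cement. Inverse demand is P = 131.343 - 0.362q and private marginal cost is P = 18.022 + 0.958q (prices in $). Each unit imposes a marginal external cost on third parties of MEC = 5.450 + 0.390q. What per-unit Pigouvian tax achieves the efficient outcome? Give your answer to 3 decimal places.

tax = $30.052 per unit

Social marginal cost = private MC + MEC = 23.472 + 1.348q.
Set SMC = demand: 23.472 + 1.348q = 131.343 - 0.362q → q* = 63.0825.
The Pigouvian tax equals MEC at q*: 5.450 + 0.390×63.0825 = 30.0522.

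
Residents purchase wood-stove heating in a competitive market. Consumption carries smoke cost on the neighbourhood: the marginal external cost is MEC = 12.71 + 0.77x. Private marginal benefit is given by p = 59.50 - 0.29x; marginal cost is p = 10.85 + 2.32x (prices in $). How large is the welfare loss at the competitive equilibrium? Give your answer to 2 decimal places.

Market equilibrium (private): 10.85 + 2.32x = 59.50 - 0.29x → x_m = 18.6398.
Social marginal benefit = demand − MEC = 46.79 - 1.06x.
Set SMB = MC: 46.79 - 1.06x = 10.85 + 2.32x → x* = 10.6331.
Between x* and x_m the wedge MC − SMB runs linearly from 0 to MEC(x_m), so the loss is a triangle.
DWL = ½ × 8.0067 × 27.0627 = 108.3415.

DWL = $108.34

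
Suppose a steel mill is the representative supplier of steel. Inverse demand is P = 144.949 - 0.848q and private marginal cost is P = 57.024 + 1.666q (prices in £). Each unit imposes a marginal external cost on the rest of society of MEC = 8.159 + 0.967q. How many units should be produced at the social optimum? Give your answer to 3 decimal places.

q* = 22.915

Social marginal cost = private MC + MEC = 65.183 + 2.633q.
Set SMC = demand: 65.183 + 2.633q = 144.949 - 0.848q → q* = 22.9147.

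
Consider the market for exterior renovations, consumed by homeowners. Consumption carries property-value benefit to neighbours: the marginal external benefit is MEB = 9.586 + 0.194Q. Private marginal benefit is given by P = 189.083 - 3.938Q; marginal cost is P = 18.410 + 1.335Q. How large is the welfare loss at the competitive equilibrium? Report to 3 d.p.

Market equilibrium (private): 18.410 + 1.335Q = 189.083 - 3.938Q → Q_m = 32.3673.
Social marginal benefit = demand + MEB = 198.669 - 3.744Q.
Set SMB = MC: 198.669 - 3.744Q = 18.410 + 1.335Q → Q* = 35.4910.
Height of the DWL triangle at Q_m is SMB(Q_m) − MC(Q_m) = MEB(Q_m) = 15.8653.
DWL = ½ × 3.1237 × 15.8653 = 24.7792.

DWL = 24.779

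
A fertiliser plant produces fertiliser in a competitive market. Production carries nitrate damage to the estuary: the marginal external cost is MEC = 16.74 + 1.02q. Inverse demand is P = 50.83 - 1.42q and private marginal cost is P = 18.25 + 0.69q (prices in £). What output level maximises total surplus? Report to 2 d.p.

Social marginal cost = private MC + MEC = 34.99 + 1.71q.
Set SMC = demand: 34.99 + 1.71q = 50.83 - 1.42q → q* = 5.0607.

q* = 5.06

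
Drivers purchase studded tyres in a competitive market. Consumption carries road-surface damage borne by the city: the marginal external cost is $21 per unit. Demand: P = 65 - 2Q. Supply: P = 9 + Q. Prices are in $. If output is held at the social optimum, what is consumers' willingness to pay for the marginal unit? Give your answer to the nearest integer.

Social marginal benefit = demand − MEC = 44 - 2Q.
Set SMB = MC: 44 - 2Q = 9 + Q → Q* = 11.6667.
Consumer price on the demand curve at Q*: 65 − 2×11.6667 = 41.6666.

P = $42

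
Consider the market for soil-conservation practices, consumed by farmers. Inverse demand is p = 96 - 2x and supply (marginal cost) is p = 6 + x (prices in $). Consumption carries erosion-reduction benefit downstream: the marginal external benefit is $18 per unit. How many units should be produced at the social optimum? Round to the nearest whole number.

x* = 36

Social marginal benefit = demand + MEB = 114 - 2x.
Set SMB = MC: 114 - 2x = 6 + x → x* = 36.0000.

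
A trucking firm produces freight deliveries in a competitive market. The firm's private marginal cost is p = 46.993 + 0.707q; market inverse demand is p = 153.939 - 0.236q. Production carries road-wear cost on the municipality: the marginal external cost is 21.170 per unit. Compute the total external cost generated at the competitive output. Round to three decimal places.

2400.898

Market equilibrium (private): 46.993 + 0.707q = 153.939 - 0.236q → q_m = 113.4104.
Total external cost = MEC × q_m = 21.170 × 113.4104 = 2400.8982.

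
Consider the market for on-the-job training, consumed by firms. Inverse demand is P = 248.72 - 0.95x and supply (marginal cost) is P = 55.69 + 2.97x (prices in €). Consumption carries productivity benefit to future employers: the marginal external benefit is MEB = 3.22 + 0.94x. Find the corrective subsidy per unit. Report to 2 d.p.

Social marginal benefit = demand + MEB = 251.94 - 0.01x.
Set SMB = MC: 251.94 - 0.01x = 55.69 + 2.97x → x* = 65.8557.
The Pigouvian subsidy equals MEB at x*: 3.22 + 0.94×65.8557 = 65.1244.

subsidy = €65.12 per unit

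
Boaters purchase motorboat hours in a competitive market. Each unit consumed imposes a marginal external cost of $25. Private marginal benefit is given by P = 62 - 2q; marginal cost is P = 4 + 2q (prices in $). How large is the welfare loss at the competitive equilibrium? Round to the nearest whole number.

DWL = $78

Market equilibrium (private): 4 + 2q = 62 - 2q → q_m = 14.5000.
Social marginal benefit = demand − MEC = 37 - 2q.
Set SMB = MC: 37 - 2q = 4 + 2q → q* = 8.2500.
Height of the DWL triangle at q_m is MC(q_m) − SMB(q_m) = MEC(q_m) = 25.0000.
DWL = ½ × 6.2500 × 25.0000 = 78.1250.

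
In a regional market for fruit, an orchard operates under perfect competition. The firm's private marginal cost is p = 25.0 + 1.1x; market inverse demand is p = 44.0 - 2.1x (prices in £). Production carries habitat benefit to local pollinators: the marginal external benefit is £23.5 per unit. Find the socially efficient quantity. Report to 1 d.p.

x* = 13.3

Social marginal cost = private MC − MEB = 1.5 + 1.1x.
Set SMC = demand: 1.5 + 1.1x = 44.0 - 2.1x → x* = 13.2813.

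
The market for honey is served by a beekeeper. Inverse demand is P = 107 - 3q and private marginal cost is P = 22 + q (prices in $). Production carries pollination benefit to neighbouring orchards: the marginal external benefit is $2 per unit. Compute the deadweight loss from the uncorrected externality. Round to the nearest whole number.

Market equilibrium (private): 22 + q = 107 - 3q → q_m = 21.2500.
Social marginal cost = private MC − MEB = 20 + q.
Set SMC = demand: 20 + q = 107 - 3q → q* = 21.7500.
Height of the DWL triangle at q_m is demand(q_m) − SMC(q_m) = MEB(q_m) = 2.0000.
DWL = ½ × 0.5000 × 2.0000 = 0.5000.

DWL = $1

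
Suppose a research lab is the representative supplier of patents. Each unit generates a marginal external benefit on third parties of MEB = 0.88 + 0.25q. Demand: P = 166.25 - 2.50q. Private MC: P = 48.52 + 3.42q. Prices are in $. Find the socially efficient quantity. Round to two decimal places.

q* = 20.92

Social marginal cost = private MC − MEB = 47.64 + 3.17q.
Set SMC = demand: 47.64 + 3.17q = 166.25 - 2.50q → q* = 20.9189.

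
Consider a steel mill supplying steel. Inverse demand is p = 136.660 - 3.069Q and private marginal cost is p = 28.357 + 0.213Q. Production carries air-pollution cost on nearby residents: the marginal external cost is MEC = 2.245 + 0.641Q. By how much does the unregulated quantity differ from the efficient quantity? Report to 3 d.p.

5.964 units

Market equilibrium (private): 28.357 + 0.213Q = 136.660 - 3.069Q → Q_m = 32.9991.
Social marginal cost = private MC + MEC = 30.602 + 0.854Q.
Set SMC = demand: 30.602 + 0.854Q = 136.660 - 3.069Q → Q* = 27.0349.
Gap = |32.9991 − 27.0349| = 5.9642.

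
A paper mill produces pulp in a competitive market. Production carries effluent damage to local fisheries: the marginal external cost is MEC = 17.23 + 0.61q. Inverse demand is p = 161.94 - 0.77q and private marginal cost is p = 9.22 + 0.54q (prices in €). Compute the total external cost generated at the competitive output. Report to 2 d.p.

Market equilibrium (private): 9.22 + 0.54q = 161.94 - 0.77q → q_m = 116.5802.
Total external cost = ∫₀^{q_m} (17.23 + 0.61q) dq = 17.23×116.5802 + ½×0.61×116.5802² = 6153.9145.

€6153.91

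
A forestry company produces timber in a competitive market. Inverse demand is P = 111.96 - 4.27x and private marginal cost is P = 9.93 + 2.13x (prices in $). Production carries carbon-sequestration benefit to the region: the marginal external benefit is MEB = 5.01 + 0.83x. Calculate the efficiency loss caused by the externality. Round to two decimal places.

Market equilibrium (private): 9.93 + 2.13x = 111.96 - 4.27x → x_m = 15.9422.
Social marginal cost = private MC − MEB = 4.92 + 1.30x.
Set SMC = demand: 4.92 + 1.30x = 111.96 - 4.27x → x* = 19.2172.
The welfare-loss triangle has base |x_m − x*| and height MEB(x_m) (the vertical gap between SMC and demand is zero at x* and MEB at x_m).
DWL = ½ × 3.2750 × 18.2420 = 29.8713.

DWL = $29.87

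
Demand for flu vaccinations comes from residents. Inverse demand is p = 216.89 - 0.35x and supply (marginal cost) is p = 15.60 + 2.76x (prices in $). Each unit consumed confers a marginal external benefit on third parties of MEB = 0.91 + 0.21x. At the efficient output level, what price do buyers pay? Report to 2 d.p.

Social marginal benefit = demand + MEB = 217.80 - 0.14x.
Set SMB = MC: 217.80 - 0.14x = 15.60 + 2.76x → x* = 69.7241.
Consumer price on the demand curve at x*: 216.89 − 0.35×69.7241 = 192.4866.

P = $192.49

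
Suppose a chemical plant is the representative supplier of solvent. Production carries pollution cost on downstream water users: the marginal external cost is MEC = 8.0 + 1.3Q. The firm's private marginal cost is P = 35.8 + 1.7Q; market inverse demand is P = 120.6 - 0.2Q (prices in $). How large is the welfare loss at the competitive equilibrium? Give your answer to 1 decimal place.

Market equilibrium (private): 35.8 + 1.7Q = 120.6 - 0.2Q → Q_m = 44.6316.
Social marginal cost = private MC + MEC = 43.8 + 3.0Q.
Set SMC = demand: 43.8 + 3.0Q = 120.6 - 0.2Q → Q* = 24.0000.
The loss is the area between SMC and demand from Q* to Q_m; with linear curves that's a triangle of height MEC(Q_m).
DWL = ½ × 20.6316 × 66.0211 = 681.0605.

DWL = $681.1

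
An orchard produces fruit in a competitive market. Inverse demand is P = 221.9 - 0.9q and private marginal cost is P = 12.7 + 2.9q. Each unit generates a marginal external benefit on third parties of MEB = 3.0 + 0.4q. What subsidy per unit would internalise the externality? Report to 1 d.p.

subsidy = 28.0 per unit

Social marginal cost = private MC − MEB = 9.7 + 2.5q.
Set SMC = demand: 9.7 + 2.5q = 221.9 - 0.9q → q* = 62.4118.
The Pigouvian subsidy equals MEB at q*: 3.0 + 0.4×62.4118 = 27.9647.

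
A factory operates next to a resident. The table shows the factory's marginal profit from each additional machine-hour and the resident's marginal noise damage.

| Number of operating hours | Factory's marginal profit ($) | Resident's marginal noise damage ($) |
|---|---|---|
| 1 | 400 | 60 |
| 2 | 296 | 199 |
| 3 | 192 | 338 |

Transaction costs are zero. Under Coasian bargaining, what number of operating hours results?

Bargaining reaches the level where marginal profit last exceeds marginal noise damage.
That holds through level 2 (296 ≥ 199) but not at 3 (192 < 338).

2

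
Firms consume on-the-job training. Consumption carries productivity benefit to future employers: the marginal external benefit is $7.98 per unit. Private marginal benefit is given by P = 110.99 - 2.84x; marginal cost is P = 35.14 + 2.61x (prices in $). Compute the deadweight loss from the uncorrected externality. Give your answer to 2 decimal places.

Market equilibrium (private): 35.14 + 2.61x = 110.99 - 2.84x → x_m = 13.9174.
Social marginal benefit = demand + MEB = 118.97 - 2.84x.
Set SMB = MC: 118.97 - 2.84x = 35.14 + 2.61x → x* = 15.3817.
The loss is the area between SMB and MC from x* to x_m; with linear curves that's a triangle of height MEB(x_m).
DWL = ½ × 1.4643 × 7.9800 = 5.8426.

DWL = $5.84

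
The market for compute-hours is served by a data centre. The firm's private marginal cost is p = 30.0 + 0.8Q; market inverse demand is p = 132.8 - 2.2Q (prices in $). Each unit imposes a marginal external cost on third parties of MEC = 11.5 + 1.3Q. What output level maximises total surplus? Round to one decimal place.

Q* = 21.2

Social marginal cost = private MC + MEC = 41.5 + 2.1Q.
Set SMC = demand: 41.5 + 2.1Q = 132.8 - 2.2Q → Q* = 21.2326.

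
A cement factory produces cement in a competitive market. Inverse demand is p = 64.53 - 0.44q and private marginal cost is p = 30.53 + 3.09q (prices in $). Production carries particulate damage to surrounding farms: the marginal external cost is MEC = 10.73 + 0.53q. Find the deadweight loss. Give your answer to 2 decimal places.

DWL = $30.88

Market equilibrium (private): 30.53 + 3.09q = 64.53 - 0.44q → q_m = 9.6317.
Social marginal cost = private MC + MEC = 41.26 + 3.62q.
Set SMC = demand: 41.26 + 3.62q = 64.53 - 0.44q → q* = 5.7315.
Between q* and q_m the wedge SMC − demand runs linearly from 0 to MEC(q_m), so the loss is a triangle.
DWL = ½ × 3.9002 × 15.8348 = 30.8794.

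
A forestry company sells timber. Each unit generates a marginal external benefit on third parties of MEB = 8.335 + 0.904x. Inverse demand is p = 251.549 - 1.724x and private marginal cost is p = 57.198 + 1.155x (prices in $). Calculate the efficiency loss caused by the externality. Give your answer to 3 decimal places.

DWL = $1217.955

Market equilibrium (private): 57.198 + 1.155x = 251.549 - 1.724x → x_m = 67.5064.
Social marginal cost = private MC − MEB = 48.863 + 0.251x.
Set SMC = demand: 48.863 + 0.251x = 251.549 - 1.724x → x* = 102.6258.
Between x* and x_m the wedge demand − SMC runs linearly from 0 to MEB(x_m), so the loss is a triangle.
DWL = ½ × 35.1194 × 69.3608 = 1217.9548.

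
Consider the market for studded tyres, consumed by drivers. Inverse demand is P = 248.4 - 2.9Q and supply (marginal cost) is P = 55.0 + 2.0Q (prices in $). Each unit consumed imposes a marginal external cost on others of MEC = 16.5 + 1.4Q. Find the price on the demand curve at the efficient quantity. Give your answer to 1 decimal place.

Social marginal benefit = demand − MEC = 231.9 - 4.3Q.
Set SMB = MC: 231.9 - 4.3Q = 55.0 + 2.0Q → Q* = 28.0794.
Consumer price on the demand curve at Q*: 248.4 − 2.9×28.0794 = 166.9697.

P = $167.0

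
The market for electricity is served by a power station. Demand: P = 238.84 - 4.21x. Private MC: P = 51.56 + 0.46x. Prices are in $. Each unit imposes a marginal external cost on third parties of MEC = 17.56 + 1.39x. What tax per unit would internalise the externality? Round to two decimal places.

tax = $56.49 per unit

Social marginal cost = private MC + MEC = 69.12 + 1.85x.
Set SMC = demand: 69.12 + 1.85x = 238.84 - 4.21x → x* = 28.0066.
The Pigouvian tax equals MEC at x*: 17.56 + 1.39×28.0066 = 56.4892.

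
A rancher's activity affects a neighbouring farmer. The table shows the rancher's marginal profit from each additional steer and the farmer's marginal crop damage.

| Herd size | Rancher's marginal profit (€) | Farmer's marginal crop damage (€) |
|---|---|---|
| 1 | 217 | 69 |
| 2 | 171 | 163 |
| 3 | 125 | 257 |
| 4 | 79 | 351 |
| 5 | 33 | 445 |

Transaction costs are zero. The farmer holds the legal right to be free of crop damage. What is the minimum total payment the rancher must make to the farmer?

Efficient level: marginal profit ≥ marginal crop damage through level 2, so k* = 2.
With the farmer holding the right, the rancher must at least compensate total damage at k*: 69 + 163 = 232.

€232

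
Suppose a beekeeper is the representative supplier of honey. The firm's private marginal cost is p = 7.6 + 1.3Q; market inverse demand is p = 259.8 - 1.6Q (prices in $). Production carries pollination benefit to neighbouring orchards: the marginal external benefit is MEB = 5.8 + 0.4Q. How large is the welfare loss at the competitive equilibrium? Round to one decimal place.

DWL = $329.4

Market equilibrium (private): 7.6 + 1.3Q = 259.8 - 1.6Q → Q_m = 86.9655.
Social marginal cost = private MC − MEB = 1.8 + 0.9Q.
Set SMC = demand: 1.8 + 0.9Q = 259.8 - 1.6Q → Q* = 103.2000.
The loss is the area between SMC and demand from Q* to Q_m; with linear curves that's a triangle of height MEB(Q_m).
DWL = ½ × 16.2345 × 40.5862 = 329.4483.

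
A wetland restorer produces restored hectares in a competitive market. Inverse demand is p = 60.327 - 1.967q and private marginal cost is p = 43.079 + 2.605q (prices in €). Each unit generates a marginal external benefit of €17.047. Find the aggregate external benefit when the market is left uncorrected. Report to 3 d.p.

Market equilibrium (private): 43.079 + 2.605q = 60.327 - 1.967q → q_m = 3.7725.
Total external benefit = MEB × q_m = 17.047 × 3.7725 = 64.3098.

€64.310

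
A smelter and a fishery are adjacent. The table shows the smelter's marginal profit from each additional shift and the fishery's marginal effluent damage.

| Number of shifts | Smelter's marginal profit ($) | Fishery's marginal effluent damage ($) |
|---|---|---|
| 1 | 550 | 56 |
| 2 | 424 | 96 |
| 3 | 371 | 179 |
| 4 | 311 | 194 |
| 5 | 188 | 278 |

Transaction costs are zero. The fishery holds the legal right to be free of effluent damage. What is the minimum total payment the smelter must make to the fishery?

Efficient level: marginal profit ≥ marginal effluent damage through level 4, so k* = 4.
With the fishery holding the right, the smelter must at least compensate total damage at k*: 56 + 96 + 179 + 194 = 525.

$525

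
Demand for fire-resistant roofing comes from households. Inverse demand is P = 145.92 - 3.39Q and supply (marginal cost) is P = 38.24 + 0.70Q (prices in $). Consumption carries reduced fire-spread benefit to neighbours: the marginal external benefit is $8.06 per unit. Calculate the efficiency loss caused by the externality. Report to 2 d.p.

Market equilibrium (private): 38.24 + 0.70Q = 145.92 - 3.39Q → Q_m = 26.3276.
Social marginal benefit = demand + MEB = 153.98 - 3.39Q.
Set SMB = MC: 153.98 - 3.39Q = 38.24 + 0.70Q → Q* = 28.2983.
The welfare-loss triangle has base |Q_m − Q*| and height MEB(Q_m) (the vertical gap between SMB and MC is zero at Q* and MEB at Q_m).
DWL = ½ × 1.9707 × 8.0600 = 7.9419.

DWL = $7.94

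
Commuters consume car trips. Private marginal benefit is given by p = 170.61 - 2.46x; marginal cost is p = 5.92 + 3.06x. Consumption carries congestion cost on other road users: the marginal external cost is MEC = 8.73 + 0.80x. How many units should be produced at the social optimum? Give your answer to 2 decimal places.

x* = 24.68

Social marginal benefit = demand − MEC = 161.88 - 3.26x.
Set SMB = MC: 161.88 - 3.26x = 5.92 + 3.06x → x* = 24.6772.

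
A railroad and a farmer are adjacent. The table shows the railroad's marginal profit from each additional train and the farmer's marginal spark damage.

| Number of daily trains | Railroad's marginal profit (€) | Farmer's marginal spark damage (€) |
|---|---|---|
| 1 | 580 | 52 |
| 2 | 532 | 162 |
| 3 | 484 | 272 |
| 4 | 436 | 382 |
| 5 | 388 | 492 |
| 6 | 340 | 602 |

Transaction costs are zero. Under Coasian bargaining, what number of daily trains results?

Bargaining reaches the level where marginal profit last exceeds marginal spark damage.
That holds through level 4 (436 ≥ 382) but not at 5 (388 < 492).

4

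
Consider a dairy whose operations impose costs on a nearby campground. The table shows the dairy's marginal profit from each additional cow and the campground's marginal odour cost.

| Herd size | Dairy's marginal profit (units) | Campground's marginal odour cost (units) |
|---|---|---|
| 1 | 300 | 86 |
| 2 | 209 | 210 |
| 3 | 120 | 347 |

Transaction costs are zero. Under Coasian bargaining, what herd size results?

Bargaining reaches the level where marginal profit last exceeds marginal odour cost.
That holds through level 1 (300 ≥ 86) but not at 2 (209 < 210).

1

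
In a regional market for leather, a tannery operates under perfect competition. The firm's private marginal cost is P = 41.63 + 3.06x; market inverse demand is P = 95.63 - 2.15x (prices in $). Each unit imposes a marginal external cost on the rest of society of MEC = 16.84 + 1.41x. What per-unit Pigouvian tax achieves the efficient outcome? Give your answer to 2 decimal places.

tax = $24.75 per unit

Social marginal cost = private MC + MEC = 58.47 + 4.47x.
Set SMC = demand: 58.47 + 4.47x = 95.63 - 2.15x → x* = 5.6133.
The Pigouvian tax equals MEC at x*: 16.84 + 1.41×5.6133 = 24.7548.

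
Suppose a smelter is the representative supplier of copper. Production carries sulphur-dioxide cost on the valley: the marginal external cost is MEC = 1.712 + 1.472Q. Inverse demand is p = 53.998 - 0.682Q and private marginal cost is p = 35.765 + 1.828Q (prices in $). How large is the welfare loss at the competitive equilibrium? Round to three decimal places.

Market equilibrium (private): 35.765 + 1.828Q = 53.998 - 0.682Q → Q_m = 7.2641.
Social marginal cost = private MC + MEC = 37.477 + 3.300Q.
Set SMC = demand: 37.477 + 3.300Q = 53.998 - 0.682Q → Q* = 4.1489.
The loss is the area between SMC and demand from Q* to Q_m; with linear curves that's a triangle of height MEC(Q_m).
DWL = ½ × 3.1152 × 12.4048 = 19.3217.

DWL = $19.322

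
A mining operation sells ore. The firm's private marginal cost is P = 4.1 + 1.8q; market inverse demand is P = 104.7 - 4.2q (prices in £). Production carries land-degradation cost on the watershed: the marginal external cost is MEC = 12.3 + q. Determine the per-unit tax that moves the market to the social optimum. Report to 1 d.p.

tax = £24.9 per unit

Social marginal cost = private MC + MEC = 16.4 + 2.8q.
Set SMC = demand: 16.4 + 2.8q = 104.7 - 4.2q → q* = 12.6143.
The Pigouvian tax equals MEC at q*: 12.3 + 1.0×12.6143 = 24.9143.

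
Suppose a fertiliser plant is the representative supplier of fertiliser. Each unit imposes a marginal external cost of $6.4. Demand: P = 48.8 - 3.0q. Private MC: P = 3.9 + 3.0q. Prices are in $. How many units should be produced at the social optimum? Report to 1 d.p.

Social marginal cost = private MC + MEC = 10.3 + 3.0q.
Set SMC = demand: 10.3 + 3.0q = 48.8 - 3.0q → q* = 6.4167.

q* = 6.4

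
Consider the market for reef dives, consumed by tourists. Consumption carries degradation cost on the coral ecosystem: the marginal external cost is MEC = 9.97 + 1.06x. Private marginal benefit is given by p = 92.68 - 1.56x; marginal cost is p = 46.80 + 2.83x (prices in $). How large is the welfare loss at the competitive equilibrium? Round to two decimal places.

Market equilibrium (private): 46.80 + 2.83x = 92.68 - 1.56x → x_m = 10.4510.
Social marginal benefit = demand − MEC = 82.71 - 2.62x.
Set SMB = MC: 82.71 - 2.62x = 46.80 + 2.83x → x* = 6.5890.
The welfare-loss triangle has base |x_m − x*| and height MEC(x_m) (the vertical gap between SMB and MC is zero at x* and MEC at x_m).
DWL = ½ × 3.8620 × 21.0481 = 40.6439.

DWL = $40.64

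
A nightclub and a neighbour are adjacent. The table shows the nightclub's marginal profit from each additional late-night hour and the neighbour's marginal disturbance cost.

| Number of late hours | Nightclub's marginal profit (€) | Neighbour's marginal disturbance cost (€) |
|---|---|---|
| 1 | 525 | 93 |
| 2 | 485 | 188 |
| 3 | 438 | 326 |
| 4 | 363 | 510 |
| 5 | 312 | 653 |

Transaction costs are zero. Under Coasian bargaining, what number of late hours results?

3

Bargaining reaches the level where marginal profit last exceeds marginal disturbance cost.
That holds through level 3 (438 ≥ 326) but not at 4 (363 < 510).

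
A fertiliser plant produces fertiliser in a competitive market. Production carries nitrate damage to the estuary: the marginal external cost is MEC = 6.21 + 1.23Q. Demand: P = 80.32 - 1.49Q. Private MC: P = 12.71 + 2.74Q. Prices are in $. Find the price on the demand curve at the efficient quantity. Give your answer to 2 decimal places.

P = $63.56

Social marginal cost = private MC + MEC = 18.92 + 3.97Q.
Set SMC = demand: 18.92 + 3.97Q = 80.32 - 1.49Q → Q* = 11.2454.
Consumer price on the demand curve at Q*: 80.32 − 1.49×11.2454 = 63.5644.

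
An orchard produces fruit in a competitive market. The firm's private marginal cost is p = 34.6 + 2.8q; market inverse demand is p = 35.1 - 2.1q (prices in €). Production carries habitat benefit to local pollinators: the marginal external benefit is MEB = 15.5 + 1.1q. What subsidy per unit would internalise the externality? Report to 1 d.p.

Social marginal cost = private MC − MEB = 19.1 + 1.7q.
Set SMC = demand: 19.1 + 1.7q = 35.1 - 2.1q → q* = 4.2105.
The Pigouvian subsidy equals MEB at q*: 15.5 + 1.1×4.2105 = 20.1316.

subsidy = €20.1 per unit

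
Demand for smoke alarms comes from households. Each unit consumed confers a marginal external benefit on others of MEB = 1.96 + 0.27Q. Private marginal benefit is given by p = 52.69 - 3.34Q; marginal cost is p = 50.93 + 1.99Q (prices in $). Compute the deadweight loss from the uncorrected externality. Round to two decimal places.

Market equilibrium (private): 50.93 + 1.99Q = 52.69 - 3.34Q → Q_m = 0.3302.
Social marginal benefit = demand + MEB = 54.65 - 3.07Q.
Set SMB = MC: 54.65 - 3.07Q = 50.93 + 1.99Q → Q* = 0.7352.
The loss is the area between SMB and MC from Q* to Q_m; with linear curves that's a triangle of height MEB(Q_m).
DWL = ½ × 0.4050 × 2.0492 = 0.4150.

DWL = $0.41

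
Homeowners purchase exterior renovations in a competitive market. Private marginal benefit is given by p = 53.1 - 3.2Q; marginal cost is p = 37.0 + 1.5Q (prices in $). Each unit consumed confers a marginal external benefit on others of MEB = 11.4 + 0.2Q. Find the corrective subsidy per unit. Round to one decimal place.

Social marginal benefit = demand + MEB = 64.5 - 3.0Q.
Set SMB = MC: 64.5 - 3.0Q = 37.0 + 1.5Q → Q* = 6.1111.
The Pigouvian subsidy equals MEB at Q*: 11.4 + 0.2×6.1111 = 12.6222.

subsidy = $12.6 per unit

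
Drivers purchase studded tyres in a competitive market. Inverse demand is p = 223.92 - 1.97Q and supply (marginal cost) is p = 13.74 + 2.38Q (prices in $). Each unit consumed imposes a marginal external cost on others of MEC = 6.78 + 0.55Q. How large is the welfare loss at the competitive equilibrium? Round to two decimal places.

Market equilibrium (private): 13.74 + 2.38Q = 223.92 - 1.97Q → Q_m = 48.3172.
Social marginal benefit = demand − MEC = 217.14 - 2.52Q.
Set SMB = MC: 217.14 - 2.52Q = 13.74 + 2.38Q → Q* = 41.5102.
The welfare-loss triangle has base |Q_m − Q*| and height MEC(Q_m) (the vertical gap between SMB and MC is zero at Q* and MEC at Q_m).
DWL = ½ × 6.8070 × 33.3545 = 113.5220.

DWL = $113.52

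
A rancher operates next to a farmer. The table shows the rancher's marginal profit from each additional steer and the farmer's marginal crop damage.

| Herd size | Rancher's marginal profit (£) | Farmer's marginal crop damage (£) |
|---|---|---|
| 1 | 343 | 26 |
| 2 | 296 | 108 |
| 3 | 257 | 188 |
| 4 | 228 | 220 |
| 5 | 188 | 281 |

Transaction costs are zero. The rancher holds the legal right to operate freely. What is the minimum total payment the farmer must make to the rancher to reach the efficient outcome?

Left alone the rancher would choose level 5 (marginal profit stays positive).
Efficient level: k* = 4 (marginal profit ≥ marginal crop damage through 4).
The farmer must at least cover the rancher's forgone profit from cutting 5→4: 188 = 188.

£188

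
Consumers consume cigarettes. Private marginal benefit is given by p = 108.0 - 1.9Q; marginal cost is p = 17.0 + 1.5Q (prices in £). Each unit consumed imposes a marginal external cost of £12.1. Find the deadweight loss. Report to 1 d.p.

DWL = £21.5

Market equilibrium (private): 17.0 + 1.5Q = 108.0 - 1.9Q → Q_m = 26.7647.
Social marginal benefit = demand − MEC = 95.9 - 1.9Q.
Set SMB = MC: 95.9 - 1.9Q = 17.0 + 1.5Q → Q* = 23.2059.
Height of the DWL triangle at Q_m is MC(Q_m) − SMB(Q_m) = MEC(Q_m) = 12.1000.
DWL = ½ × 3.5588 × 12.1000 = 21.5307.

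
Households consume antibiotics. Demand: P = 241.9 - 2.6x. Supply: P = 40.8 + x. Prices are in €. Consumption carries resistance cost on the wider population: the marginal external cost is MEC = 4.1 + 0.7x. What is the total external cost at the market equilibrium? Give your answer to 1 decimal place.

Market equilibrium (private): 40.8 + x = 241.9 - 2.6x → x_m = 55.8611.
Total external cost = ∫₀^{x_m} (4.1 + 0.7x) dx = 4.1×55.8611 + ½×0.7×55.8611² = 1321.1924.

€1321.2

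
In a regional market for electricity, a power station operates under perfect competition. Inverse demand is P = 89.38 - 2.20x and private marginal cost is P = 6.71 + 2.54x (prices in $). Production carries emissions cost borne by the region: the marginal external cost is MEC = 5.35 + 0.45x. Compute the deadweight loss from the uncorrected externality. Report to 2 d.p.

DWL = $16.78

Market equilibrium (private): 6.71 + 2.54x = 89.38 - 2.20x → x_m = 17.4409.
Social marginal cost = private MC + MEC = 12.06 + 2.99x.
Set SMC = demand: 12.06 + 2.99x = 89.38 - 2.20x → x* = 14.8979.
Height of the DWL triangle at x_m is SMC(x_m) − demand(x_m) = MEC(x_m) = 13.1984.
DWL = ½ × 2.5430 × 13.1984 = 16.7818.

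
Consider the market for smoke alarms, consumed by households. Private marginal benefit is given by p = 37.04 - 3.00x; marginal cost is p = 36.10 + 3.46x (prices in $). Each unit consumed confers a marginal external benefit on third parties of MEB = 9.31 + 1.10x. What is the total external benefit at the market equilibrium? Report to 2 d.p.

Market equilibrium (private): 36.10 + 3.46x = 37.04 - 3.00x → x_m = 0.1455.
Total external benefit = ∫₀^{x_m} (9.31 + 1.10x) dx = 9.31×0.1455 + ½×1.10×0.1455² = 1.3662.

$1.37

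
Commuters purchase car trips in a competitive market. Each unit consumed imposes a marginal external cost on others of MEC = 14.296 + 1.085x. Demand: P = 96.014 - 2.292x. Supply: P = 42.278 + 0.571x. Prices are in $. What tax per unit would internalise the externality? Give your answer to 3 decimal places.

tax = $25.135 per unit

Social marginal benefit = demand − MEC = 81.718 - 3.377x.
Set SMB = MC: 81.718 - 3.377x = 42.278 + 0.571x → x* = 9.9899.
The Pigouvian tax equals MEC at x*: 14.296 + 1.085×9.9899 = 25.1350.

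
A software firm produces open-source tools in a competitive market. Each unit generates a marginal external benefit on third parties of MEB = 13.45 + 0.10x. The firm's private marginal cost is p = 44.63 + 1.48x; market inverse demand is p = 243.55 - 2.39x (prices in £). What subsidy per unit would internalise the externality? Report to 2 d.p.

Social marginal cost = private MC − MEB = 31.18 + 1.38x.
Set SMC = demand: 31.18 + 1.38x = 243.55 - 2.39x → x* = 56.3316.
The Pigouvian subsidy equals MEB at x*: 13.45 + 0.10×56.3316 = 19.0832.

subsidy = £19.08 per unit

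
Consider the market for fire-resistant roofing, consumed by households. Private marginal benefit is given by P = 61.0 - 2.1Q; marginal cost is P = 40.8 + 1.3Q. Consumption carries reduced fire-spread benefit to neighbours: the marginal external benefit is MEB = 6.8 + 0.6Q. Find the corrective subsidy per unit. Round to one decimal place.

Social marginal benefit = demand + MEB = 67.8 - 1.5Q.
Set SMB = MC: 67.8 - 1.5Q = 40.8 + 1.3Q → Q* = 9.6429.
The Pigouvian subsidy equals MEB at Q*: 6.8 + 0.6×9.6429 = 12.5857.

subsidy = 12.6 per unit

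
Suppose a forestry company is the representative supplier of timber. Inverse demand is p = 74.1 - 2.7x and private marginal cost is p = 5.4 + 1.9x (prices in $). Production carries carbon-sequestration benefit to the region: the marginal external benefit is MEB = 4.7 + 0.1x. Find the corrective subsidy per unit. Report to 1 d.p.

subsidy = $6.3 per unit

Social marginal cost = private MC − MEB = 0.7 + 1.8x.
Set SMC = demand: 0.7 + 1.8x = 74.1 - 2.7x → x* = 16.3111.
The Pigouvian subsidy equals MEB at x*: 4.7 + 0.1×16.3111 = 6.3311.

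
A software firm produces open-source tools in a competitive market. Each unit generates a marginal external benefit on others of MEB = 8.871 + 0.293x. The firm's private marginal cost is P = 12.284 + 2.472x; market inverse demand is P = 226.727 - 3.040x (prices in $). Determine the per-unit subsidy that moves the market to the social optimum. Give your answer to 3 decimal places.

Social marginal cost = private MC − MEB = 3.413 + 2.179x.
Set SMC = demand: 3.413 + 2.179x = 226.727 - 3.040x → x* = 42.7887.
The Pigouvian subsidy equals MEB at x*: 8.871 + 0.293×42.7887 = 21.4081.

subsidy = $21.408 per unit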